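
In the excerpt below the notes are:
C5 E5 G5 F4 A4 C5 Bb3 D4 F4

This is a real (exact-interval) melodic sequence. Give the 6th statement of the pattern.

With a 3-note motive the entries are C5, F4, Bb3, each down a 5th from the previous.
Continuing the starts: Eb3 → Ab2 → Db2.
From Db2 the exact shape gives Db2 F2 Ab2.

Db2 F2 Ab2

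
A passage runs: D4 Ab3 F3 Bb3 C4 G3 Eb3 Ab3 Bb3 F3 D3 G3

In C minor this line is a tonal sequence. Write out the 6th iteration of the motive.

The 4-note cells begin on D4, C4, Bb3 — each down a 2nd from the last.
Continuing the starts: Ab3 → G3 → F3.
So cell 6 is F3 C3 Ab2 D3.

F3 C3 Ab2 D3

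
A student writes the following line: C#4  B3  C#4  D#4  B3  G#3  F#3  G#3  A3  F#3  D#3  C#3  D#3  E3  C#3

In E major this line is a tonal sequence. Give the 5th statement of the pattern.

E2 D#2 E2 F#2 D#2

The 5-note cells begin on C#4, G#3, D#3 — each down a 4th from the last.
Continuing the starts: A2 → E2.
From E2 the diatonic shape gives E2 D#2 E2 F#2 D#2.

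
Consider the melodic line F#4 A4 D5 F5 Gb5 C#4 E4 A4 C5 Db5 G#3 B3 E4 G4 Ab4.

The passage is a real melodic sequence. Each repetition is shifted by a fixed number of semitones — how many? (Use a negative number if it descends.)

Taking 5-note groups, the heads are F#4, C#4, G#3: the pattern moves down a 4th.
Counting half-steps from F#4 to C#4: -5.

-5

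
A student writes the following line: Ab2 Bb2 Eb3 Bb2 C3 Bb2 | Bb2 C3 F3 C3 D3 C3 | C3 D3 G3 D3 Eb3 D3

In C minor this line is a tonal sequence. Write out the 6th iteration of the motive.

With a 6-note motive the entries are Ab2, Bb2, C3, each up a 2nd from the previous.
Continuing the starts: D3 → Eb3 → F3.
From F3 the diatonic shape gives F3 G3 C4 G3 Ab3 G3.

F3 G3 C4 G3 Ab3 G3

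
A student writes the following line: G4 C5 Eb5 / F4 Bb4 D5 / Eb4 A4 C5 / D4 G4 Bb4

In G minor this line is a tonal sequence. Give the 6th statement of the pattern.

Bb3 Eb4 G4

With a 3-note motive the entries are G4, F4, Eb4, D4, each down a 2nd from the previous.
Continuing the starts: C4 → Bb3.
So cell 6 is Bb3 Eb4 G4.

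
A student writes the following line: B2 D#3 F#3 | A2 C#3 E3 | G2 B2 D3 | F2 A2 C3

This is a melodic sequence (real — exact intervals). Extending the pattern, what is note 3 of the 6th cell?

Ab2

Grouping in 3s, the 3rd note of each cell is F#3, E3, D3, C3.
Carrying that down a 2nd forward: Bb2 → Ab2.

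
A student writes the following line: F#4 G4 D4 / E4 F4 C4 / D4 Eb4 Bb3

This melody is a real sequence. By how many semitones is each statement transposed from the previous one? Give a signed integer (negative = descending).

-2

Unit = 3 notes; the statements start on F#4, E4, D4, moving down a 2nd each time.
Counting half-steps from F#4 to E4: -2.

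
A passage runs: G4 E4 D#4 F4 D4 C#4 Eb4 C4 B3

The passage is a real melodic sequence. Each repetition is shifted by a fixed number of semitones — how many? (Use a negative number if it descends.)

The 3-note cells begin on G4, F4, Eb4 — each down a 2nd from the last.
Counting half-steps from G4 to F4: -2.

-2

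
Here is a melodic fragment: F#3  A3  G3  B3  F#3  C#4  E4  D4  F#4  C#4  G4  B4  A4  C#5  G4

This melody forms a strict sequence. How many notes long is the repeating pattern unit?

5

There are 15 notes; a 5-note unit gives 3 cells:
F#3 A3 G3 B3 F#3 | C#4 E4 D4 F#4 C#4 | G4 B4 A4 C#5 G4
That's a consistent up a 5th shift per cell, and no other grouping gives one.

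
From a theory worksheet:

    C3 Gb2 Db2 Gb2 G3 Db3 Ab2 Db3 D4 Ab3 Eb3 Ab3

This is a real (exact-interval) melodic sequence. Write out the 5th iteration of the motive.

With a 4-note motive the entries are C3, G3, D4, each up a 5th from the previous.
Carrying on: A4 → E5.
So cell 5 is E5 Bb4 F4 Bb4.

E5 Bb4 F4 Bb4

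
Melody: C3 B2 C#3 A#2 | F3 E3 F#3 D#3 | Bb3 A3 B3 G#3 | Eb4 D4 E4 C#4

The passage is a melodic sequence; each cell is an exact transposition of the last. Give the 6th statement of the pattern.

Db5 C5 D5 B4

With a 4-note motive the entries are C3, F3, Bb3, Eb4, each up a 4th from the previous.
Continuing the starts: Ab4 → Db5.
From Db5 the exact shape gives Db5 C5 D5 B4.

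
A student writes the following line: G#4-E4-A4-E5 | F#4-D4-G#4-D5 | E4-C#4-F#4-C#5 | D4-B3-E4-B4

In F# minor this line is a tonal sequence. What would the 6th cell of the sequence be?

With a 4-note motive the entries are G#4, F#4, E4, D4, each down a 2nd from the previous.
Carrying on: C#4 → B3.
From B3 the diatonic shape gives B3 G#3 C#4 G#4.

B3 G#3 C#4 G#4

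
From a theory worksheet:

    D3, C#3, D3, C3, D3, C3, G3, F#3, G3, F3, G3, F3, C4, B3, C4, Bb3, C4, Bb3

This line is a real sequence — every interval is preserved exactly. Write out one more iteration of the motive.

Taking 6-note groups, the heads are D3, G3, C4: the pattern moves up a 4th.
From F4 the exact shape gives F4 E4 F4 Eb4 F4 Eb4.

F4 E4 F4 Eb4 F4 Eb4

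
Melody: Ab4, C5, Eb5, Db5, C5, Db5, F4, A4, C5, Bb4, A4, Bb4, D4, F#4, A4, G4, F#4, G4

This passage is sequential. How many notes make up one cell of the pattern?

Try groups of 6 (3 cells in 18 notes):
Ab4 C5 Eb5 Db5 C5 Db5 | F4 A4 C5 Bb4 A4 Bb4 | D4 F#4 A4 G4 F#4 G4
Each cell is the previous one down a 3rd — so the unit is 6 notes.

6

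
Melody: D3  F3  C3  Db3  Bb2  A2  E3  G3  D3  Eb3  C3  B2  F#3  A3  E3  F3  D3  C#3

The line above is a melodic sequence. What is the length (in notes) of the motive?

6

Try groups of 6 (3 cells in 18 notes):
D3 F3 C3 Db3 Bb2 A2 | E3 G3 D3 Eb3 C3 B2 | F#3 A3 E3 F3 D3 C#3
Every group is a transposition up a 2nd of the one before; no shorter unit works.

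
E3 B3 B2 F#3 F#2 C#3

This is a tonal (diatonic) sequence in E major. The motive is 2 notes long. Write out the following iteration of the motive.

Unit = 2 notes; the statements start on E3, B2, F#2, moving down a 4th each time.
So cell 4 is C#2 G#2.

C#2 G#2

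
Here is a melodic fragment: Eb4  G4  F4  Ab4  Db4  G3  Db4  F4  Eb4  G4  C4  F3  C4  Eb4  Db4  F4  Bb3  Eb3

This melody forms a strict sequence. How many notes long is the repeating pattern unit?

6

Try groups of 6 (3 cells in 18 notes):
Eb4 G4 F4 Ab4 Db4 G3 | Db4 F4 Eb4 G4 C4 F3 | C4 Eb4 Db4 F4 Bb3 Eb3
Every group is a transposition down a 2nd of the one before; no shorter unit works.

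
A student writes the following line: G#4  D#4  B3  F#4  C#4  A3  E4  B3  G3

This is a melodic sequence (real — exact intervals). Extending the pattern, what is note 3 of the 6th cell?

Grouping in 3s, the 3rd note of each cell is B3, A3, G3.
Each moves down a 2nd. Continuing: F3 → Eb3 → Db3.

Db3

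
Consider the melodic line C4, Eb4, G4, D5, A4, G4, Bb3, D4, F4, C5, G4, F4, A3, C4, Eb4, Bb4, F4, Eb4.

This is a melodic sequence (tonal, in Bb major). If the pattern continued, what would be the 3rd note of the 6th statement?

With 6-note cells, note 3 of each statement runs G4, F4, Eb4.
Each moves down a 2nd. Continuing: D4 → C4 → Bb3.

Bb3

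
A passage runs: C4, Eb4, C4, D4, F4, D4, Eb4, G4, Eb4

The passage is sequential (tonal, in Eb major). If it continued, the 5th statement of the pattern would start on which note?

G4

Unit = 3 notes; the statements start on C4, D4, Eb4, moving up a 2nd each time.
Extending the heads up a 2nd: F4 → G4.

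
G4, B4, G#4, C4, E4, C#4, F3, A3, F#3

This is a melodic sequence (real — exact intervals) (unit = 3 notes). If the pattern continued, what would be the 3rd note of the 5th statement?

The unit is 3 notes. Position-3 pitches of the 3 shown cells: G#4, C#4, F#3.
Extending down a 5th: B2 → E2.

E2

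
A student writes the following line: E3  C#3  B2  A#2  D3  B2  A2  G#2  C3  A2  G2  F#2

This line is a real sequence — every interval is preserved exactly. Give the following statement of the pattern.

Unit = 4 notes; the statements start on E3, D3, C3, moving down a 2nd each time.
Statement 4 starts on Bb2 and keeps the same exact contour: Bb2 G2 F2 E2.

Bb2 G2 F2 E2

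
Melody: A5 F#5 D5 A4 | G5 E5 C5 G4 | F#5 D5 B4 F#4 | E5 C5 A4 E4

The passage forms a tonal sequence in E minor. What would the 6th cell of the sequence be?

The 4-note cells begin on A5, G5, F#5, E5 — each down a 2nd from the last.
Extending down a 2nd: D5 → C5.
Statement 6 starts on C5 and keeps the same diatonic contour: C5 A4 F#4 C4.

C5 A4 F#4 C4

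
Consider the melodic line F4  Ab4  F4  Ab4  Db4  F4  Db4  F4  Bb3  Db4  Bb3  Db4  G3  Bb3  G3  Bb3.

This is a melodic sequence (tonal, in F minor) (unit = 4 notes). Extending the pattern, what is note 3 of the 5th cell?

With 4-note cells, note 3 of each statement runs F4, Db4, Bb3, G3.
One more down a 3rd gives Eb3.

Eb3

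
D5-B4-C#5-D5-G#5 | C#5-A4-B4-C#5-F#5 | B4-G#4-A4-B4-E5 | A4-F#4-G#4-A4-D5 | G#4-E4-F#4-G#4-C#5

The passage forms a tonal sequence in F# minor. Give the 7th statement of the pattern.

E4 C#4 D4 E4 A4

Unit = 5 notes; the statements start on D5, C#5, B4, A4, G#4, moving down a 2nd each time.
Carrying on: F#4 → E4.
So cell 7 is E4 C#4 D4 E4 A4.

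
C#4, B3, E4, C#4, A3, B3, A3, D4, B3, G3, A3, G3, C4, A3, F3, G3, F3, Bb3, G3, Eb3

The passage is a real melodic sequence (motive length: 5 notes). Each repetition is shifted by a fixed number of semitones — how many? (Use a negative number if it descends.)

-2

The 5-note cells begin on C#4, B3, A3, G3 — each down a 2nd from the last.
Counting half-steps from C#4 to B3: -2.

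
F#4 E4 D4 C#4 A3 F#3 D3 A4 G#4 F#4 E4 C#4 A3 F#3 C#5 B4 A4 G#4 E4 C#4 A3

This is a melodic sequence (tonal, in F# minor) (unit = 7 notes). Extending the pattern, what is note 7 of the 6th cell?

With 7-note cells, note 7 of each statement runs D3, F#3, A3.
Extending up a 3rd: C#4 → E4 → G#4.

G#4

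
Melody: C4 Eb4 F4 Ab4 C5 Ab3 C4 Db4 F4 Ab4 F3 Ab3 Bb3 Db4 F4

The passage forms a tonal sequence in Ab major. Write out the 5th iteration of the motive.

Unit = 5 notes; the statements start on C4, Ab3, F3, moving down a 3rd each time.
Extending down a 3rd: Db3 → Bb2.
Statement 5 starts on Bb2 and keeps the same diatonic contour: Bb2 Db3 Eb3 G3 Bb3.

Bb2 Db3 Eb3 G3 Bb3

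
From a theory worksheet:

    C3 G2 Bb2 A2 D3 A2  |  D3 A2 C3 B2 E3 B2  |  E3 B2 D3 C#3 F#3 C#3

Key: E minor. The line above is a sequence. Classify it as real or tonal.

Each cell has the same semitone pattern (-5, 3, -1, 5, -5) — intervals are preserved exactly.
And Bb2 lies outside E minor, so the sequence is real rather than tonal.

real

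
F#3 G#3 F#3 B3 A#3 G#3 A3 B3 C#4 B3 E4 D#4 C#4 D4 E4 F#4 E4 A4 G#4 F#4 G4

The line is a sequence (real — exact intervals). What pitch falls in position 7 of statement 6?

Bb5

With 7-note cells, note 7 of each statement runs A3, D4, G4.
Carrying that up a 4th forward: C5 → F5 → Bb5.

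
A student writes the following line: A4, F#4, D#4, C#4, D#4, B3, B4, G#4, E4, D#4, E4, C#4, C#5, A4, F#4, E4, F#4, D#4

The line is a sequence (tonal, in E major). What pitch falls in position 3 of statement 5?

With 6-note cells, note 3 of each statement runs D#4, E4, F#4.
Carrying that up a 2nd forward: G#4 → A4.

A4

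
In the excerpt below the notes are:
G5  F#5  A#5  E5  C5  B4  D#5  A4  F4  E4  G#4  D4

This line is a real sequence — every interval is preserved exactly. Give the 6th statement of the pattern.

Ab2 G2 B2 F2

The 4-note cells begin on G5, C5, F4 — each down a 5th from the last.
Extending down a 5th: Bb3 → Eb3 → Ab2.
From Ab2 the exact shape gives Ab2 G2 B2 F2.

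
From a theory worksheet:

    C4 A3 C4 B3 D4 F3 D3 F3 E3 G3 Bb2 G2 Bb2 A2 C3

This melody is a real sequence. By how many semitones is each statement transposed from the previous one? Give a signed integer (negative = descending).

Unit = 5 notes; the statements start on C4, F3, Bb2, moving down a 5th each time.
C4→F3 is 53 − 60 = -7 semitones.

-7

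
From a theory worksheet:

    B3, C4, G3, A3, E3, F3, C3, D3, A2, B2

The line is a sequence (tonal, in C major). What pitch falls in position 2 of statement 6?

G2

With 2-note cells, note 2 of each statement runs C4, A3, F3, D3, B2.
From B2, down a 3rd gives G2.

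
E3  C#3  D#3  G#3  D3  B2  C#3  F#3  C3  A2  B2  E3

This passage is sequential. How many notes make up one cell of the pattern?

4

12 notes total. Splitting into 3 groups of 4:
E3 C#3 D#3 G#3 | D3 B2 C#3 F#3 | C3 A2 B2 E3
That's a consistent down a 2nd shift per cell, and no other grouping gives one.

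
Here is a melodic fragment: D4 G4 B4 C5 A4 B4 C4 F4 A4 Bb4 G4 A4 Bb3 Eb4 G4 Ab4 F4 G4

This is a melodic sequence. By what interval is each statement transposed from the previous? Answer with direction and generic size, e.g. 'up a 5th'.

With a 6-note motive the entries are D4, C4, Bb3, each down a 2nd from the previous.
From D4 to C4: down a 2nd.

down a 2nd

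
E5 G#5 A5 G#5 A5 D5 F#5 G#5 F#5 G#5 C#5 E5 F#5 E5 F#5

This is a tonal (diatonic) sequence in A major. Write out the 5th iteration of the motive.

A4 C#5 D5 C#5 D5

Unit = 5 notes; the statements start on E5, D5, C#5, moving down a 2nd each time.
Extending down a 2nd: B4 → A4.
Statement 5 starts on A4 and keeps the same diatonic contour: A4 C#5 D5 C#5 D5.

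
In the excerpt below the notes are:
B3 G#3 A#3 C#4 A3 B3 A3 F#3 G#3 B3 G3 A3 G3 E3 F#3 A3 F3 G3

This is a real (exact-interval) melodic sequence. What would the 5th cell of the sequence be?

Unit = 6 notes; the statements start on B3, A3, G3, moving down a 2nd each time.
Extending down a 2nd: F3 → Eb3.
Statement 5 starts on Eb3 and keeps the same exact contour: Eb3 C3 D3 F3 Db3 Eb3.

Eb3 C3 D3 F3 Db3 Eb3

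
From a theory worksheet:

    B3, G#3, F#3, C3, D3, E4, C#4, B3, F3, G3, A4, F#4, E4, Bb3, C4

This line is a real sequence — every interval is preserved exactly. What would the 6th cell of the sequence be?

C6 A5 G5 Db5 Eb5

With a 5-note motive the entries are B3, E4, A4, each up a 4th from the previous.
Carrying on: D5 → G5 → C6.
So cell 6 is C6 A5 G5 Db5 Eb5.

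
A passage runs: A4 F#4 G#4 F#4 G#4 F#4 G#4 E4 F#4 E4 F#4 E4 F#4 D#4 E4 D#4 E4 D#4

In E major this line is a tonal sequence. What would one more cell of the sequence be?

E4 C#4 D#4 C#4 D#4 C#4

Unit = 6 notes; the statements start on A4, G#4, F#4, moving down a 2nd each time.
So cell 4 is E4 C#4 D#4 C#4 D#4 C#4.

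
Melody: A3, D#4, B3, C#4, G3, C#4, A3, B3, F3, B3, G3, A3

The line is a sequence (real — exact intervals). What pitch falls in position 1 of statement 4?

Grouping in 4s, the 1st note of each cell is A3, G3, F3.
From F3, down a 2nd gives Eb3.

Eb3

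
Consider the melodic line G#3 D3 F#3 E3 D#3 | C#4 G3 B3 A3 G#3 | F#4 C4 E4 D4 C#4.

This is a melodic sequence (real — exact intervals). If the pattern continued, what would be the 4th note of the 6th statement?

F5

With 5-note cells, note 4 of each statement runs E3, A3, D4.
Each moves up a 4th. Continuing: G4 → C5 → F5.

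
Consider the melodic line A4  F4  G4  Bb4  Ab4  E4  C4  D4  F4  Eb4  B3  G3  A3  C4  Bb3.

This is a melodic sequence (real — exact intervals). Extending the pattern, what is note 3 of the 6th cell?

Grouping in 5s, the 3rd note of each cell is G4, D4, A3.
Carrying that down a 4th forward: E3 → B2 → F#2.

F#2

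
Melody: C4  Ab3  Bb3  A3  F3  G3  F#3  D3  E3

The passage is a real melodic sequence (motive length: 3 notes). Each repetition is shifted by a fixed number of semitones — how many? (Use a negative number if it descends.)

-3

Unit = 3 notes; the statements start on C4, A3, F#3, moving down a 3rd each time.
C4→A3 is 57 − 60 = -3 semitones.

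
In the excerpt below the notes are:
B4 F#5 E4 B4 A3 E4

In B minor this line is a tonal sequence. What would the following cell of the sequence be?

D3 A3

Taking 2-note groups, the heads are B4, E4, A3: the pattern moves down a 5th.
From D3 the diatonic shape gives D3 A3.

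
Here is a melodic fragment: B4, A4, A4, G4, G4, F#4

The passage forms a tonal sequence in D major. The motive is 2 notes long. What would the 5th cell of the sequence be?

E4 D4

Unit = 2 notes; the statements start on B4, A4, G4, moving down a 2nd each time.
Continuing the starts: F#4 → E4.
So cell 5 is E4 D4.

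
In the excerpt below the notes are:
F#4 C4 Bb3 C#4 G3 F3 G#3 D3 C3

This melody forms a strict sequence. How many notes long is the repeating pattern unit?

3

Try groups of 3 (3 cells in 9 notes):
F#4 C4 Bb3 | C#4 G3 F3 | G#3 D3 C3
That's a consistent down a 4th shift per cell, and no other grouping gives one.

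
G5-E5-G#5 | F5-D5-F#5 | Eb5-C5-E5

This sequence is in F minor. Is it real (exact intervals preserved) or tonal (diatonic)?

real

Each cell has the same semitone pattern (-3, 4) — intervals are preserved exactly.
And E5 lies outside F minor, so the sequence is real rather than tonal.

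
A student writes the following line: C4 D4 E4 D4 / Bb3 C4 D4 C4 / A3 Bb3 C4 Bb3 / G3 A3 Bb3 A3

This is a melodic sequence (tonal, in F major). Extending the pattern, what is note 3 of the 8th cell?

E3

Grouping in 4s, the 3rd note of each cell is E4, D4, C4, Bb3.
Carrying that down a 2nd forward: A3 → G3 → F3 → E3.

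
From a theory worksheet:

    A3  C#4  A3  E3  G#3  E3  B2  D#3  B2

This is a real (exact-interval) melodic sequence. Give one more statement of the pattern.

Unit = 3 notes; the statements start on A3, E3, B2, moving down a 4th each time.
Statement 4 starts on F#2 and keeps the same exact contour: F#2 A#2 F#2.

F#2 A#2 F#2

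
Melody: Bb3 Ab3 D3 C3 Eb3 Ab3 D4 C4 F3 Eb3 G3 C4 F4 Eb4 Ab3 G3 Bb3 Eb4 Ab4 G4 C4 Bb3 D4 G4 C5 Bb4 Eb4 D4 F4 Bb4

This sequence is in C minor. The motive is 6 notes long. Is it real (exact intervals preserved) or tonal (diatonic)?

tonal

Every note is diatonic to C minor.
Cell 1 has -6 semitones from note 2 to 3, but cell 2 has -7 — the interval quality changes while the contour stays the same, which is the hallmark of a tonal sequence.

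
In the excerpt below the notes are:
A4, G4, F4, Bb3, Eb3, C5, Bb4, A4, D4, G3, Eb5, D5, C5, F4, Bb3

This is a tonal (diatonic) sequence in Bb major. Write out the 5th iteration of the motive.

Bb5 A5 G5 C5 F4

With a 5-note motive the entries are A4, C5, Eb5, each up a 3rd from the previous.
Extending up a 3rd: G5 → Bb5.
From Bb5 the diatonic shape gives Bb5 A5 G5 C5 F4.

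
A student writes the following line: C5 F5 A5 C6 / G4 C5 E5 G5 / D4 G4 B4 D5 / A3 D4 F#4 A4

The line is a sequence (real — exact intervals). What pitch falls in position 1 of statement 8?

C#2

Grouping in 4s, the 1st note of each cell is C5, G4, D4, A3.
Extending down a 4th: E3 → B2 → F#2 → C#2.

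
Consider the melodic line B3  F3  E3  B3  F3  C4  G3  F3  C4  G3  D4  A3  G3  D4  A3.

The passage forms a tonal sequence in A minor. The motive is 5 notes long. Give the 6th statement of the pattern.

The 5-note cells begin on B3, C4, D4 — each up a 2nd from the last.
Continuing the starts: E4 → F4 → G4.
Statement 6 starts on G4 and keeps the same diatonic contour: G4 D4 C4 G4 D4.

G4 D4 C4 G4 D4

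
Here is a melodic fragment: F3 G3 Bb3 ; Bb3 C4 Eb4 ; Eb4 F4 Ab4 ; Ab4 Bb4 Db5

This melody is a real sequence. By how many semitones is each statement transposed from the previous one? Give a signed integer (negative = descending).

5

With a 3-note motive the entries are F3, Bb3, Eb4, Ab4, each up a 4th from the previous.
F3→Bb3 is 58 − 53 = 5 semitones.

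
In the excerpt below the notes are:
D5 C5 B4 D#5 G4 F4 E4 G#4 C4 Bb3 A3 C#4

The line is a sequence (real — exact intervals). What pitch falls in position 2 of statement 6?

Db2

Grouping in 4s, the 2nd note of each cell is C5, F4, Bb3.
Extending down a 5th: Eb3 → Ab2 → Db2.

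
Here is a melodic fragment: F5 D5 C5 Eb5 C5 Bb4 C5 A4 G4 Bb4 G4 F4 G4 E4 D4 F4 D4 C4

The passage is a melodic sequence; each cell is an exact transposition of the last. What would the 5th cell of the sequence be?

A3 F#3 E3 G3 E3 D3

Taking 6-note groups, the heads are F5, C5, G4: the pattern moves down a 4th.
Continuing the starts: D4 → A3.
So cell 5 is A3 F#3 E3 G3 E3 D3.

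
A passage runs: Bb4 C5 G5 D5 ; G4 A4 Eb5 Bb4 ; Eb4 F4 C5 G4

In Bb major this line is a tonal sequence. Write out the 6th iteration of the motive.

Unit = 4 notes; the statements start on Bb4, G4, Eb4, moving down a 3rd each time.
Extending down a 3rd: C4 → A3 → F3.
From F3 the diatonic shape gives F3 G3 D4 A3.

F3 G3 D4 A3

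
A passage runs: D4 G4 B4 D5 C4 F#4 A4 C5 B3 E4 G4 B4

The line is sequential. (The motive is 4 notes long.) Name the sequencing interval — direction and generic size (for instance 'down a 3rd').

Unit = 4 notes; the statements start on D4, C4, B3, moving down a 2nd each time.
D4 to C4 is down a 2nd.

down a 2nd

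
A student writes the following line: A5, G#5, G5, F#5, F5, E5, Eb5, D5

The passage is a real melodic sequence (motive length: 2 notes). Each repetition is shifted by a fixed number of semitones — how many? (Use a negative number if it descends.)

-2

Unit = 2 notes; the statements start on A5, G5, F5, Eb5, moving down a 2nd each time.
A5 to G5 spans -2 semitones.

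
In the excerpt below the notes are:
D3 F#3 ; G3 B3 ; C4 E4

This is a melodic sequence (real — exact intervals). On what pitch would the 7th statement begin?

Ab5

Unit = 2 notes; the statements start on D3, G3, C4, moving up a 4th each time.
Continuing: F4 → Bb4 → Eb5 → Ab5. Statement 7 starts on Ab5.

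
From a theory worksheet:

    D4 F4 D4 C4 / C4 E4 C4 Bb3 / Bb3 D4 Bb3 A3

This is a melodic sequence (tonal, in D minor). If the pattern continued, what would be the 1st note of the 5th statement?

G3

The unit is 4 notes. Position-1 pitches of the 3 shown cells: D4, C4, Bb3.
Carrying that down a 2nd forward: A3 → G3.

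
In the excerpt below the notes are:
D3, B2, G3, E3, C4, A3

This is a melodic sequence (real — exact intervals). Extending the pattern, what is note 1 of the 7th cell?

Ab5

With 2-note cells, note 1 of each statement runs D3, G3, C4.
Carrying that up a 4th forward: F4 → Bb4 → Eb5 → Ab5.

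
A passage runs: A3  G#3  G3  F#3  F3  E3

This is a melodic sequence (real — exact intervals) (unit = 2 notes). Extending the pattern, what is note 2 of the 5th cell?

The unit is 2 notes. Position-2 pitches of the 3 shown cells: G#3, F#3, E3.
Carrying that down a 2nd forward: D3 → C3.

C3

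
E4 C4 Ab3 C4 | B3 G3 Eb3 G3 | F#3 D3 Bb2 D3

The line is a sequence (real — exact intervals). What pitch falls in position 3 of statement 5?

Grouping in 4s, the 3rd note of each cell is Ab3, Eb3, Bb2.
Each moves down a 4th. Continuing: F2 → C2.

C2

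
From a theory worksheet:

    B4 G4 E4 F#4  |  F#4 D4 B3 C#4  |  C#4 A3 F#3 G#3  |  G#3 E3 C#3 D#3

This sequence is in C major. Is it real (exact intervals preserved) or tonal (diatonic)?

real

Each cell has the same semitone pattern (-4, -3, 2) — intervals are preserved exactly.
And F#4 lies outside C major, so the sequence is real rather than tonal.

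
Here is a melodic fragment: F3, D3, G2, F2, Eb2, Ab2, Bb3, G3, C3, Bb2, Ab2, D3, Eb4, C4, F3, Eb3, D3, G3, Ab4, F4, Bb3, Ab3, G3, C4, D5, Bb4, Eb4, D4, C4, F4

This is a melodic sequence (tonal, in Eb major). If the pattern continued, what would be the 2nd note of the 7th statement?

Ab5

Grouping in 6s, the 2nd note of each cell is D3, G3, C4, F4, Bb4.
Carrying that up a 4th forward: Eb5 → Ab5.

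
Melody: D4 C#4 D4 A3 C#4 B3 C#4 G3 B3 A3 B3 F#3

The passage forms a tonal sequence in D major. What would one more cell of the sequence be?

Taking 4-note groups, the heads are D4, C#4, B3: the pattern moves down a 2nd.
Statement 4 starts on A3 and keeps the same diatonic contour: A3 G3 A3 E3.

A3 G3 A3 E3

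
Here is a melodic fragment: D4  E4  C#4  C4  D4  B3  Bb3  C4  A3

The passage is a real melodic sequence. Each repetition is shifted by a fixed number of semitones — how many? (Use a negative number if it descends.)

-2

With a 3-note motive the entries are D4, C4, Bb3, each down a 2nd from the previous.
D4→C4 is 60 − 62 = -2 semitones.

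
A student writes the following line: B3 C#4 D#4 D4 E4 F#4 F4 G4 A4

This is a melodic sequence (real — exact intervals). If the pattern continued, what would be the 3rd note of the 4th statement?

C5

The unit is 3 notes. Position-3 pitches of the 3 shown cells: D#4, F#4, A4.
Each moves up a 3rd; the next is C5.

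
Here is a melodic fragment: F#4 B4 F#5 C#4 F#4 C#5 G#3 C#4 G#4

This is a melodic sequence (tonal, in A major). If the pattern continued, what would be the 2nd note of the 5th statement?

The unit is 3 notes. Position-2 pitches of the 3 shown cells: B4, F#4, C#4.
Each moves down a 4th. Continuing: G#3 → D3.

D3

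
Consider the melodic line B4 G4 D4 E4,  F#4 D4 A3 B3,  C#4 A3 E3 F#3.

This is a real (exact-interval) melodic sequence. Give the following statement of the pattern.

G#3 E3 B2 C#3

The 4-note cells begin on B4, F#4, C#4 — each down a 4th from the last.
So cell 4 is G#3 E3 B2 C#3.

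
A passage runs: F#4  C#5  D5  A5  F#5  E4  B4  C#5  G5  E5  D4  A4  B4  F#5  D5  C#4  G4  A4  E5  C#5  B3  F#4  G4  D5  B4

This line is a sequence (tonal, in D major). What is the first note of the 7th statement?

Unit = 5 notes; the statements start on F#4, E4, D4, C#4, B3, moving down a 2nd each time.
Extending the heads down a 2nd: A3 → G3.

G3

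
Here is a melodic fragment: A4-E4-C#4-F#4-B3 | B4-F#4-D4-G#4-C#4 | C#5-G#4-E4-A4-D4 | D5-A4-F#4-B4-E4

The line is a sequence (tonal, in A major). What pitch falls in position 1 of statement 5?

The unit is 5 notes. Position-1 pitches of the 4 shown cells: A4, B4, C#5, D5.
Each moves up a 2nd; the next is E5.

E5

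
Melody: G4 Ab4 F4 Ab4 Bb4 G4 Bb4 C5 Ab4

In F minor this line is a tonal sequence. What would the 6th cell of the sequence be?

The 3-note cells begin on G4, Ab4, Bb4 — each up a 2nd from the last.
Continuing the starts: C5 → Db5 → Eb5.
From Eb5 the diatonic shape gives Eb5 F5 Db5.

Eb5 F5 Db5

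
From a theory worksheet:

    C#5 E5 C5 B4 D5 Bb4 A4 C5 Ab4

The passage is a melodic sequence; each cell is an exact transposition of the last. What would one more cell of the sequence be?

G4 Bb4 Gb4

Taking 3-note groups, the heads are C#5, B4, A4: the pattern moves down a 2nd.
Statement 4 starts on G4 and keeps the same exact contour: G4 Bb4 Gb4.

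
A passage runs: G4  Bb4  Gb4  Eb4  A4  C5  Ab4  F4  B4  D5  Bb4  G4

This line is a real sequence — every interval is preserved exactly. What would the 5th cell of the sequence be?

The 4-note cells begin on G4, A4, B4 — each up a 2nd from the last.
Extending up a 2nd: C#5 → D#5.
From D#5 the exact shape gives D#5 F#5 D5 B4.

D#5 F#5 D5 B4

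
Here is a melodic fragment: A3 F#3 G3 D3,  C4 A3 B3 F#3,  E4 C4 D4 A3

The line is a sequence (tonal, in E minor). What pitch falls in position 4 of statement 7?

The unit is 4 notes. Position-4 pitches of the 3 shown cells: D3, F#3, A3.
Extending up a 3rd: C4 → E4 → G4 → B4.

B4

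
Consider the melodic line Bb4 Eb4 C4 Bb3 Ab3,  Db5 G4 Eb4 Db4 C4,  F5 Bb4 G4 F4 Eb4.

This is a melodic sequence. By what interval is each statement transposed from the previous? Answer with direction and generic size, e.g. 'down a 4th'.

Unit = 5 notes; the statements start on Bb4, Db5, F5, moving up a 3rd each time.
Bb4 to Db5 is up a 3rd.

up a 3rd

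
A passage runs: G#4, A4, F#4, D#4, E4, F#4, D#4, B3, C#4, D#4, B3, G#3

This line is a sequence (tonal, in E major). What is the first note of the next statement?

A3

Unit = 4 notes; the statements start on G#4, E4, C#4, moving down a 3rd each time.
The next head, down a 3rd from C#4, is A3.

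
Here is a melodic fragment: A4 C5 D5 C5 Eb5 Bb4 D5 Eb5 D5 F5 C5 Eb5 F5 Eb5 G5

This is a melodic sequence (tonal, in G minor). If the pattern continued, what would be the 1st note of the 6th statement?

F5

Grouping in 5s, the 1st note of each cell is A4, Bb4, C5.
Carrying that up a 2nd forward: D5 → Eb5 → F5.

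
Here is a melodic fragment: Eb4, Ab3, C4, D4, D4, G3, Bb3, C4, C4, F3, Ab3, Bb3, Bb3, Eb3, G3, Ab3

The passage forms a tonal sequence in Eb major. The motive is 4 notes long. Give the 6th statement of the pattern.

G3 C3 Eb3 F3

The 4-note cells begin on Eb4, D4, C4, Bb3 — each down a 2nd from the last.
Carrying on: Ab3 → G3.
Statement 6 starts on G3 and keeps the same diatonic contour: G3 C3 Eb3 F3.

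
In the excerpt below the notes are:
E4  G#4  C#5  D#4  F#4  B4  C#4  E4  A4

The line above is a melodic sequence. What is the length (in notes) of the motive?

9 notes total. Splitting into 3 groups of 3:
E4 G#4 C#5 | D#4 F#4 B4 | C#4 E4 A4
Every group is a transposition down a 2nd of the one before; no shorter unit works.

3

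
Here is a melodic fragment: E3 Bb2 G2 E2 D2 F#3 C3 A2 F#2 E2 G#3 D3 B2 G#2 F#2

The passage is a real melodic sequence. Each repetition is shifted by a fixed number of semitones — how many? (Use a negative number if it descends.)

2

With a 5-note motive the entries are E3, F#3, G#3, each up a 2nd from the previous.
E3→F#3 is 54 − 52 = 2 semitones.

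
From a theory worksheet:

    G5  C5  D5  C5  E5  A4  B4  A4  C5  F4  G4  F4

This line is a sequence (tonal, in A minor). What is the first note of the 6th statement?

D4

Taking 4-note groups, the heads are G5, E5, C5: the pattern moves down a 3rd.
Continuing: A4 → F4 → D4. Statement 6 starts on D4.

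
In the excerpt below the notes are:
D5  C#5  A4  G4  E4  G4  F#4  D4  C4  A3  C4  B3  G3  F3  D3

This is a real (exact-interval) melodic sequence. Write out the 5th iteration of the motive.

Bb2 A2 F2 Eb2 C2

Unit = 5 notes; the statements start on D5, G4, C4, moving down a 5th each time.
Extending down a 5th: F3 → Bb2.
So cell 5 is Bb2 A2 F2 Eb2 C2.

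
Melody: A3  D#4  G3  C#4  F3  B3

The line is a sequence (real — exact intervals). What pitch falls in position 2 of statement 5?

With 2-note cells, note 2 of each statement runs D#4, C#4, B3.
Carrying that down a 2nd forward: A3 → G3.

G3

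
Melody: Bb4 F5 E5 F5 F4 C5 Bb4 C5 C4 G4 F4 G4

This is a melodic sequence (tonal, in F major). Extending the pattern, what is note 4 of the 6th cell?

With 4-note cells, note 4 of each statement runs F5, C5, G4.
Carrying that down a 4th forward: D4 → A3 → E3.

E3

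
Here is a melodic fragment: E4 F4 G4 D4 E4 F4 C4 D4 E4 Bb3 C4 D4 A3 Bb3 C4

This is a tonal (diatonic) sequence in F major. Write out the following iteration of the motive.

G3 A3 Bb3

Unit = 3 notes; the statements start on E4, D4, C4, Bb3, A3, moving down a 2nd each time.
From G3 the diatonic shape gives G3 A3 Bb3.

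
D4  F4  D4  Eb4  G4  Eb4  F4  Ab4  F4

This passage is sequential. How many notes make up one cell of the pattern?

3

9 notes total. Splitting into 3 groups of 3:
D4 F4 D4 | Eb4 G4 Eb4 | F4 Ab4 F4
Every group is a transposition up a 2nd of the one before; no shorter unit works.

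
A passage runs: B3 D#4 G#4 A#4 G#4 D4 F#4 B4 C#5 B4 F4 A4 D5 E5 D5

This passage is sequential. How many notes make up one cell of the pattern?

5

15 notes total. Splitting into 3 groups of 5:
B3 D#4 G#4 A#4 G#4 | D4 F#4 B4 C#5 B4 | F4 A4 D5 E5 D5
That's a consistent up a 3rd shift per cell, and no other grouping gives one.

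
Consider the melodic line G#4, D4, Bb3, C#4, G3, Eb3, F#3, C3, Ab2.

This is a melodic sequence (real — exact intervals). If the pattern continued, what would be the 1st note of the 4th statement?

The unit is 3 notes. Position-1 pitches of the 3 shown cells: G#4, C#4, F#3.
Each moves down a 5th; the next is B2.

B2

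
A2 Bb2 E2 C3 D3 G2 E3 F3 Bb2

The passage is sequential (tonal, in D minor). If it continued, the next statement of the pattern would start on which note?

Taking 3-note groups, the heads are A2, C3, E3: the pattern moves up a 3rd.
One more step up a 3rd gives G3.

G3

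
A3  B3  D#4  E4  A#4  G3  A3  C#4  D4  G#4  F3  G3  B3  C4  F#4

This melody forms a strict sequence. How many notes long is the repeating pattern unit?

Try groups of 5 (3 cells in 15 notes):
A3 B3 D#4 E4 A#4 | G3 A3 C#4 D4 G#4 | F3 G3 B3 C4 F#4
Every group is a transposition down a 2nd of the one before; no shorter unit works.

5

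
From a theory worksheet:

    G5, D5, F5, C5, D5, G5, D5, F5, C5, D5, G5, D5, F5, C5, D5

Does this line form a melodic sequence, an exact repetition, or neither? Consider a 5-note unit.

repetition

Each 5-note cell is identical (G5 D5 F5 C5 D5), restated at the same pitch.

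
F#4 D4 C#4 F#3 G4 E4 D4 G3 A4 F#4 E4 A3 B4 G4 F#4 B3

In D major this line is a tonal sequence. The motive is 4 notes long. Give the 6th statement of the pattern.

D5 B4 A4 D4

Taking 4-note groups, the heads are F#4, G4, A4, B4: the pattern moves up a 2nd.
Extending up a 2nd: C#5 → D5.
From D5 the diatonic shape gives D5 B4 A4 D4.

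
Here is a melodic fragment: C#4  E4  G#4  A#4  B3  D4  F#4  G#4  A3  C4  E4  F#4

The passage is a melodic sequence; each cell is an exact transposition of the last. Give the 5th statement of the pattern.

F3 Ab3 C4 D4

With a 4-note motive the entries are C#4, B3, A3, each down a 2nd from the previous.
Continuing the starts: G3 → F3.
Statement 5 starts on F3 and keeps the same exact contour: F3 Ab3 C4 D4.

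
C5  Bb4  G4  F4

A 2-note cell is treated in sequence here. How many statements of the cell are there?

2

4 notes in groups of 2 gives 4/2 = 2 statements.
Starts: C5, G4 — each down a 4th.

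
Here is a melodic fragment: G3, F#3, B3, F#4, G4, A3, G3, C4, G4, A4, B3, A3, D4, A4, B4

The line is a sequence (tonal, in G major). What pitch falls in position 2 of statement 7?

The unit is 5 notes. Position-2 pitches of the 3 shown cells: F#3, G3, A3.
Carrying that up a 2nd forward: B3 → C4 → D4 → E4.

E4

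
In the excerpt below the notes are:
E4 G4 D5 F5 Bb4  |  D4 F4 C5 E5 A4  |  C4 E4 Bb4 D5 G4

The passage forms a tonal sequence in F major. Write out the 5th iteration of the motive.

With a 5-note motive the entries are E4, D4, C4, each down a 2nd from the previous.
Continuing the starts: Bb3 → A3.
From A3 the diatonic shape gives A3 C4 G4 Bb4 E4.

A3 C4 G4 Bb4 E4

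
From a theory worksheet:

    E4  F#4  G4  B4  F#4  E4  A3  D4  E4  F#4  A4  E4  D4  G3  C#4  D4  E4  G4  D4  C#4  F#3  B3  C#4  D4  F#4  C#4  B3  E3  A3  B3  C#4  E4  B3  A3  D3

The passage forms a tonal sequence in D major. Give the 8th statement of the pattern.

With a 7-note motive the entries are E4, D4, C#4, B3, A3, each down a 2nd from the previous.
Carrying on: G3 → F#3 → E3.
So cell 8 is E3 F#3 G3 B3 F#3 E3 A2.

E3 F#3 G3 B3 F#3 E3 A2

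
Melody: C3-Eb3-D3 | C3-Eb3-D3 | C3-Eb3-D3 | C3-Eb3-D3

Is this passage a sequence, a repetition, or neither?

repetition

Each 3-note cell is identical (C3 Eb3 D3), restated at the same pitch.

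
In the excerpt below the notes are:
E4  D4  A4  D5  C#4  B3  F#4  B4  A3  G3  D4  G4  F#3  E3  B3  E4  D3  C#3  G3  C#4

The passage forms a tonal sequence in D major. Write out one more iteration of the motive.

B2 A2 E3 A3

Unit = 4 notes; the statements start on E4, C#4, A3, F#3, D3, moving down a 3rd each time.
So cell 6 is B2 A2 E3 A3.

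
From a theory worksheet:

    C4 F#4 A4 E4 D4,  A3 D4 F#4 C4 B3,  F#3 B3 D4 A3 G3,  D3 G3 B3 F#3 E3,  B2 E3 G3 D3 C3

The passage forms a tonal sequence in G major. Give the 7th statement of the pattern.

Taking 5-note groups, the heads are C4, A3, F#3, D3, B2: the pattern moves down a 3rd.
Extending down a 3rd: G2 → E2.
From E2 the diatonic shape gives E2 A2 C3 G2 F#2.

E2 A2 C3 G2 F#2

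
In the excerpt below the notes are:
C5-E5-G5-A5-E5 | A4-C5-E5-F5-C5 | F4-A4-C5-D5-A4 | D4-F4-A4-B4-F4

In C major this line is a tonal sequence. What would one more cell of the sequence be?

Taking 5-note groups, the heads are C5, A4, F4, D4: the pattern moves down a 3rd.
So cell 5 is B3 D4 F4 G4 D4.

B3 D4 F4 G4 D4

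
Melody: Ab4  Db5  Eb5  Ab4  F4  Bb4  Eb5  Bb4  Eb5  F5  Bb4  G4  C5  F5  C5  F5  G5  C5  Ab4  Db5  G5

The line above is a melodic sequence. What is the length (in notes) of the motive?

7

There are 21 notes; a 7-note unit gives 3 cells:
Ab4 Db5 Eb5 Ab4 F4 Bb4 Eb5 | Bb4 Eb5 F5 Bb4 G4 C5 F5 | C5 F5 G5 C5 Ab4 Db5 G5
That's a consistent up a 2nd shift per cell, and no other grouping gives one.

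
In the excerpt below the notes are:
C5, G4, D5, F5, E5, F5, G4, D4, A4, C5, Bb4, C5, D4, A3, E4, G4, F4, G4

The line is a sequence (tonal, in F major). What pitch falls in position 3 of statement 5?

F3

With 6-note cells, note 3 of each statement runs D5, A4, E4.
Each moves down a 4th. Continuing: Bb3 → F3.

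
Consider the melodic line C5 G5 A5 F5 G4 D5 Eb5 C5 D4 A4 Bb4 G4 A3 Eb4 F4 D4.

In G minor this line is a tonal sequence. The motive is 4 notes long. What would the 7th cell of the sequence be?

The 4-note cells begin on C5, G4, D4, A3 — each down a 4th from the last.
Continuing the starts: Eb3 → Bb2 → F2.
From F2 the diatonic shape gives F2 C3 D3 Bb2.

F2 C3 D3 Bb2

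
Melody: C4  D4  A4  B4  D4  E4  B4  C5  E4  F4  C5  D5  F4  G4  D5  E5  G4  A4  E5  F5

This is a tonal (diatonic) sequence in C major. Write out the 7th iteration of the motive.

The 4-note cells begin on C4, D4, E4, F4, G4 — each up a 2nd from the last.
Extending up a 2nd: A4 → B4.
Statement 7 starts on B4 and keeps the same diatonic contour: B4 C5 G5 A5.

B4 C5 G5 A5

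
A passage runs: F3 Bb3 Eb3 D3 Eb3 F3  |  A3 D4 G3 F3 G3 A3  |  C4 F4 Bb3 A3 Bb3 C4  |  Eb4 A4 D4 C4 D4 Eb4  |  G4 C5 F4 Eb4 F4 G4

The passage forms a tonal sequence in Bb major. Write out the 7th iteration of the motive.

D5 G5 C5 Bb4 C5 D5

Taking 6-note groups, the heads are F3, A3, C4, Eb4, G4: the pattern moves up a 3rd.
Extending up a 3rd: Bb4 → D5.
Statement 7 starts on D5 and keeps the same diatonic contour: D5 G5 C5 Bb4 C5 D5.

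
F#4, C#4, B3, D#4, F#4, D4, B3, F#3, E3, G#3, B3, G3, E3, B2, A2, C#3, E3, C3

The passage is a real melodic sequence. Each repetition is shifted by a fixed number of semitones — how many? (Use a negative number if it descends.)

-7

Unit = 6 notes; the statements start on F#4, B3, E3, moving down a 5th each time.
Counting half-steps from F#4 to B3: -7.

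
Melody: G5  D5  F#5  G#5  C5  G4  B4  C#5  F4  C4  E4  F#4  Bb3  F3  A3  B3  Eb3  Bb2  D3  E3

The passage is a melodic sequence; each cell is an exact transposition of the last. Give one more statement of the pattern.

Ab2 Eb2 G2 A2

The 4-note cells begin on G5, C5, F4, Bb3, Eb3 — each down a 5th from the last.
Statement 6 starts on Ab2 and keeps the same exact contour: Ab2 Eb2 G2 A2.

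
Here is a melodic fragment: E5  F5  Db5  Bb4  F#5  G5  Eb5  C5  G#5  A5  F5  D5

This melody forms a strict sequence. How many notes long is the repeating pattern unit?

4

There are 12 notes; a 4-note unit gives 3 cells:
E5 F5 Db5 Bb4 | F#5 G5 Eb5 C5 | G#5 A5 F5 D5
That's a consistent up a 2nd shift per cell, and no other grouping gives one.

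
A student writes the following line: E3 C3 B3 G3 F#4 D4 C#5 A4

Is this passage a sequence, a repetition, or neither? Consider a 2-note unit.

sequence

Each 2-note cell is the previous one transposed up a 5th.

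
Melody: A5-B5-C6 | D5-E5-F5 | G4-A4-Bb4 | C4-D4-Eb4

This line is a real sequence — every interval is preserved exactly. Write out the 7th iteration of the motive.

Unit = 3 notes; the statements start on A5, D5, G4, C4, moving down a 5th each time.
Extending down a 5th: F3 → Bb2 → Eb2.
So cell 7 is Eb2 F2 Gb2.

Eb2 F2 Gb2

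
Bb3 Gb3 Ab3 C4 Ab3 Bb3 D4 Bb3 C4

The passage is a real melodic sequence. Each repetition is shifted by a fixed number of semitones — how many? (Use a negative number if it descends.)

2

The 3-note cells begin on Bb3, C4, D4 — each up a 2nd from the last.
Bb3→C4 is 60 − 58 = 2 semitones.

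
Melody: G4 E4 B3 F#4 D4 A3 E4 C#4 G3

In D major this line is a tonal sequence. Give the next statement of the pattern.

The 3-note cells begin on G4, F#4, E4 — each down a 2nd from the last.
Statement 4 starts on D4 and keeps the same diatonic contour: D4 B3 F#3.

D4 B3 F#3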